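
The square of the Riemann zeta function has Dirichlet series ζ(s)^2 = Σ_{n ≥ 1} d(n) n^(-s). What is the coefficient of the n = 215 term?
d(215) = 4

ζ(s)^2 = (Σ 1/m^s)(Σ 1/k^s). The coefficient of 1/n^s in the product is the number of ordered pairs (m, k) with mk = n, which equals d(n). For n = 215, divisors are [1, 5, 43, 215], so d(215) = 4.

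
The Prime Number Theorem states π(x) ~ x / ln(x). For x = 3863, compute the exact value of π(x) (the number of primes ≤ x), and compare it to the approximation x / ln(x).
π(3863) = 536;  x/ln(x) ≈ 467.72;  relative error ≈ 12.74%.

Directly count primes up to 3863: π(3863) = 536. The PNT approximation gives 3863/ln(3863) ≈ 3863/8.25920 ≈ 467.72. Relative error (π(x) − x/ln(x)) / π(x) ≈ 12.74%; the approximation is known to undercount slightly (Li(x) is a better estimate).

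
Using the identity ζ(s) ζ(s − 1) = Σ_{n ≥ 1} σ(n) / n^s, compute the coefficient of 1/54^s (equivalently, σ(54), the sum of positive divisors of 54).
σ(54) = 120

In the product (Σ m^0/m^s)(Σ k / k^s) = Σ (Σ_{d | n} d) / n^s, the coefficient of 1/n^s is σ(n) = Σ_{d | n} d. For n = 54, divisors are [1, 2, 3, 6, 9, 18, 27, 54]; summing: σ(54) = 120.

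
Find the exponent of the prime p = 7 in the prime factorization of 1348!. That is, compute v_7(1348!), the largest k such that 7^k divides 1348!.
v_7(1348!) = 222

Legendre's formula: v_p(n!) = Σ_{k ≥ 1} ⌊n / p^k⌋. For p = 7, n = 1348, the terms are:
  ⌊1348/7^1⌋ = ⌊1348/7⌋ = 192
  ⌊1348/7^2⌋ = ⌊1348/49⌋ = 27
  ⌊1348/7^3⌋ = ⌊1348/343⌋ = 3
(the next term ⌊1348/7^4⌋ = 0, terminating the sum). Summing: v_7(1348!) = 192 + 27 + 3 = 222.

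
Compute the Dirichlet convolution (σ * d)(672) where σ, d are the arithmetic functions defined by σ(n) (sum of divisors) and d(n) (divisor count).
(σ * d)(672) = 13140

Divisors of 672: [1, 2, 3, 4, 6, 7, 8, 12, 14, 16, 21, 24, 28, 32, 42, 48, 56, 84, 96, 112, 168, 224, 336, 672]. For each d | 672:
  d = 1: σ(1) · d(672/1) = 1 · 24 = 24
  d = 2: σ(2) · d(672/2) = 3 · 20 = 60
  d = 3: σ(3) · d(672/3) = 4 · 12 = 48
  d = 4: σ(4) · d(672/4) = 7 · 16 = 112
  d = 6: σ(6) · d(672/6) = 12 · 10 = 120
  d = 7: σ(7) · d(672/7) = 8 · 12 = 96
  d = 8: σ(8) · d(672/8) = 15 · 12 = 180
  d = 12: σ(12) · d(672/12) = 28 · 8 = 224
  d = 14: σ(14) · d(672/14) = 24 · 10 = 240
  d = 16: σ(16) · d(672/16) = 31 · 8 = 248
  d = 21: σ(21) · d(672/21) = 32 · 6 = 192
  d = 24: σ(24) · d(672/24) = 60 · 6 = 360
  d = 28: σ(28) · d(672/28) = 56 · 8 = 448
  d = 32: σ(32) · d(672/32) = 63 · 4 = 252
  d = 42: σ(42) · d(672/42) = 96 · 5 = 480
  d = 48: σ(48) · d(672/48) = 124 · 4 = 496
  d = 56: σ(56) · d(672/56) = 120 · 6 = 720
  d = 84: σ(84) · d(672/84) = 224 · 4 = 896
  d = 96: σ(96) · d(672/96) = 252 · 2 = 504
  d = 112: σ(112) · d(672/112) = 248 · 4 = 992
  d = 168: σ(168) · d(672/168) = 480 · 3 = 1440
  d = 224: σ(224) · d(672/224) = 504 · 2 = 1008
  d = 336: σ(336) · d(672/336) = 992 · 2 = 1984
  d = 672: σ(672) · d(672/672) = 2016 · 1 = 2016
Summing: (σ * d)(672) = 24 + 60 + 48 + 112 + 120 + 96 + 180 + 224 + 240 + 248 + 192 + 360 + 448 + 252 + 480 + 496 + 720 + 896 + 504 + 992 + 1440 + 1008 + 1984 + 2016 = 13140.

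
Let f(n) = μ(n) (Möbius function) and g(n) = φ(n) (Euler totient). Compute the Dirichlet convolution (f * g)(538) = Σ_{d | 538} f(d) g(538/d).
(μ * φ)(538) = 0

Divisors of 538: [1, 2, 269, 538]. For each d | 538:
  d = 1: μ(1) · φ(538/1) = 1 · 268 = 268
  d = 2: μ(2) · φ(538/2) = -1 · 268 = -268
  d = 269: μ(269) · φ(538/269) = -1 · 1 = -1
  d = 538: μ(538) · φ(538/538) = 1 · 1 = 1
Summing: (μ * φ)(538) = 268 + -268 + -1 + 1 = 0.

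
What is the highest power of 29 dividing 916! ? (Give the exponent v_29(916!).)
v_29(916!) = 32

Legendre's formula: v_p(n!) = Σ_{k ≥ 1} ⌊n / p^k⌋. For p = 29, n = 916, the terms are:
  ⌊916/29^1⌋ = ⌊916/29⌋ = 31
  ⌊916/29^2⌋ = ⌊916/841⌋ = 1
(the next term ⌊916/29^3⌋ = 0, terminating the sum). Summing: v_29(916!) = 31 + 1 = 32.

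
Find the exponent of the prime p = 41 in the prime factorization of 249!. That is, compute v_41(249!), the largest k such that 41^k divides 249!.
v_41(249!) = 6

Legendre's formula: v_p(n!) = Σ_{k ≥ 1} ⌊n / p^k⌋. For p = 41, n = 249, the terms are:
  ⌊249/41^1⌋ = ⌊249/41⌋ = 6
(the next term ⌊249/41^2⌋ = 0, terminating the sum). Summing: v_41(249!) = 6 = 6.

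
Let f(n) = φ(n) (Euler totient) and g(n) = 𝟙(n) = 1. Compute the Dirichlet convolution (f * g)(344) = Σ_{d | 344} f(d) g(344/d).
(φ * 𝟙)(344) = 344

Divisors of 344: [1, 2, 4, 8, 43, 86, 172, 344]. For each d | 344:
  d = 1: φ(1) · 𝟙(344/1) = 1 · 1 = 1
  d = 2: φ(2) · 𝟙(344/2) = 1 · 1 = 1
  d = 4: φ(4) · 𝟙(344/4) = 2 · 1 = 2
  d = 8: φ(8) · 𝟙(344/8) = 4 · 1 = 4
  d = 43: φ(43) · 𝟙(344/43) = 42 · 1 = 42
  d = 86: φ(86) · 𝟙(344/86) = 42 · 1 = 42
  d = 172: φ(172) · 𝟙(344/172) = 84 · 1 = 84
  d = 344: φ(344) · 𝟙(344/344) = 168 · 1 = 168
Summing: (φ * 𝟙)(344) = 1 + 1 + 2 + 4 + 42 + 42 + 84 + 168 = 344.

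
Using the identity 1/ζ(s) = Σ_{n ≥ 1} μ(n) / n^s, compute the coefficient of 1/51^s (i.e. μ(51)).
μ(51) = 1

Factor n = 51 = 3 · 17. μ(n) = 0 if any exponent ≥ 2 (not squarefree); otherwise μ(n) = (−1)^{ω(n)} where ω(n) is the number of distinct prime factors. Applying: μ(51) = 1.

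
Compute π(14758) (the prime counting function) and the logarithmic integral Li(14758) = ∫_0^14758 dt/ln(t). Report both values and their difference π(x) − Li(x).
π(14758) = 1728;  Li(14758) ≈ 1751.44;  π(x) − Li(x) ≈ -23.44.

Direct count of primes ≤ 14758 gives π(14758) = 1728. Numerical evaluation of the logarithmic integral gives Li(14758) ≈ 1751.44. The difference π(x) − Li(x) ≈ -23.44 is typically negative for small/moderate x (Li(x) overestimates), though Littlewood's theorem shows this sign changes infinitely often.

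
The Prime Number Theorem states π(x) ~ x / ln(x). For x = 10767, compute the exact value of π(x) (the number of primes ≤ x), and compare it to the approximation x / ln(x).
π(10767) = 1311;  x/ln(x) ≈ 1159.71;  relative error ≈ 11.54%.

Directly count primes up to 10767: π(10767) = 1311. The PNT approximation gives 10767/ln(10767) ≈ 10767/9.28424 ≈ 1159.71. Relative error (π(x) − x/ln(x)) / π(x) ≈ 11.54%; the approximation is known to undercount slightly (Li(x) is a better estimate).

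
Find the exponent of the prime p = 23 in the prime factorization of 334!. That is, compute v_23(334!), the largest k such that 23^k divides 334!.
v_23(334!) = 14

Legendre's formula: v_p(n!) = Σ_{k ≥ 1} ⌊n / p^k⌋. For p = 23, n = 334, the terms are:
  ⌊334/23^1⌋ = ⌊334/23⌋ = 14
(the next term ⌊334/23^2⌋ = 0, terminating the sum). Summing: v_23(334!) = 14 = 14.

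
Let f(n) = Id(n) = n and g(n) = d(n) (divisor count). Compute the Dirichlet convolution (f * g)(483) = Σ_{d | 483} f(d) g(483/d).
(Id * d)(483) = 1125

Divisors of 483: [1, 3, 7, 21, 23, 69, 161, 483]. For each d | 483:
  d = 1: Id(1) · d(483/1) = 1 · 8 = 8
  d = 3: Id(3) · d(483/3) = 3 · 4 = 12
  d = 7: Id(7) · d(483/7) = 7 · 4 = 28
  d = 21: Id(21) · d(483/21) = 21 · 2 = 42
  d = 23: Id(23) · d(483/23) = 23 · 4 = 92
  d = 69: Id(69) · d(483/69) = 69 · 2 = 138
  d = 161: Id(161) · d(483/161) = 161 · 2 = 322
  d = 483: Id(483) · d(483/483) = 483 · 1 = 483
Summing: (Id * d)(483) = 8 + 12 + 28 + 42 + 92 + 138 + 322 + 483 = 1125.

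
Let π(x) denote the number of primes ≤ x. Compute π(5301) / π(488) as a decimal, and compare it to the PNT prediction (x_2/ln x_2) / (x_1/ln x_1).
π(5301)/π(488) = 702/93 ≈ 7.5484;  PNT prediction ≈ 7.8412.

π(488) = 93 and π(5301) = 702, so π(5301)/π(488) ≈ 7.5484. The PNT-predicted ratio is (5301/ln(5301)) / (488/ln(488)) ≈ 7.8412. The two agree to within a few percent, as expected.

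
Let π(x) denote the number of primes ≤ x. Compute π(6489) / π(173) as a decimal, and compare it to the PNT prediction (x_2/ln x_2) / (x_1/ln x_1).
π(6489)/π(173) = 841/40 ≈ 21.0250;  PNT prediction ≈ 22.0205.

π(173) = 40 and π(6489) = 841, so π(6489)/π(173) ≈ 21.0250. The PNT-predicted ratio is (6489/ln(6489)) / (173/ln(173)) ≈ 22.0205. The two agree to within a few percent, as expected.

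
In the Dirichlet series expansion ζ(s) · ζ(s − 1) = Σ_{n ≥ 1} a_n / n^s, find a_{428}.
σ(428) = 756

In the product (Σ m^0/m^s)(Σ k / k^s) = Σ (Σ_{d | n} d) / n^s, the coefficient of 1/n^s is σ(n) = Σ_{d | n} d. For n = 428, divisors are [1, 2, 4, 107, 214, 428]; summing: σ(428) = 756.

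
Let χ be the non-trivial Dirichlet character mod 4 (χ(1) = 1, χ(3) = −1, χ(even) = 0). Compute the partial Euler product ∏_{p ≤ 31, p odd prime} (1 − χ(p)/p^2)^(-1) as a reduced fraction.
∏ = 70163108671177093/76623095660544000

The odd primes p ≤ 31 are [3, 5, 7, 11, 13, 17, 19, 23, 29, 31]. For each, χ(p) = 1 if p ≡ 1 mod 4, χ(p) = −1 if p ≡ 3 mod 4. Taking (1 − χ(p)/p^2)^(-1) = p^2/(p^2 − χ(p)): (1 − (-1)/3^2)^(-1) · (1 − (1)/5^2)^(-1) · (1 − (-1)/7^2)^(-1) · (1 − (-1)/11^2)^(-1) · (1 − (1)/13^2)^(-1) · (1 − (1)/17^2)^(-1) · (1 − (-1)/19^2)^(-1) · (1 − (-1)/23^2)^(-1) · (1 − (1)/29^2)^(-1) · (1 − (-1)/31^2)^(-1) = 70163108671177093/76623095660544000.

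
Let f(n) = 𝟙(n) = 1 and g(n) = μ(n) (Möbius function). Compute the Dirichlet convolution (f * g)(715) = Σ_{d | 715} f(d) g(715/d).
(𝟙 * μ)(715) = 0

Divisors of 715: [1, 5, 11, 13, 55, 65, 143, 715]. For each d | 715:
  d = 1: 𝟙(1) · μ(715/1) = 1 · -1 = -1
  d = 5: 𝟙(5) · μ(715/5) = 1 · 1 = 1
  d = 11: 𝟙(11) · μ(715/11) = 1 · 1 = 1
  d = 13: 𝟙(13) · μ(715/13) = 1 · 1 = 1
  d = 55: 𝟙(55) · μ(715/55) = 1 · -1 = -1
  d = 65: 𝟙(65) · μ(715/65) = 1 · -1 = -1
  d = 143: 𝟙(143) · μ(715/143) = 1 · -1 = -1
  d = 715: 𝟙(715) · μ(715/715) = 1 · 1 = 1
Summing: (𝟙 * μ)(715) = -1 + 1 + 1 + 1 + -1 + -1 + -1 + 1 = 0.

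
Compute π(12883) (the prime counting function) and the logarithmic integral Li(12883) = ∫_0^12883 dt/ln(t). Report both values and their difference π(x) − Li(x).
π(12883) = 1532;  Li(12883) ≈ 1554.75;  π(x) − Li(x) ≈ -22.75.

Direct count of primes ≤ 12883 gives π(12883) = 1532. Numerical evaluation of the logarithmic integral gives Li(12883) ≈ 1554.75. The difference π(x) − Li(x) ≈ -22.75 is typically negative for small/moderate x (Li(x) overestimates), though Littlewood's theorem shows this sign changes infinitely often.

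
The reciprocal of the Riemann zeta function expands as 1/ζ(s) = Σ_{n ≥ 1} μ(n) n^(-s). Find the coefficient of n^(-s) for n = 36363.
μ(36363) = 1

Factor n = 36363 = 3 · 17 · 23 · 31. μ(n) = 0 if any exponent ≥ 2 (not squarefree); otherwise μ(n) = (−1)^{ω(n)} where ω(n) is the number of distinct prime factors. Applying: μ(36363) = 1.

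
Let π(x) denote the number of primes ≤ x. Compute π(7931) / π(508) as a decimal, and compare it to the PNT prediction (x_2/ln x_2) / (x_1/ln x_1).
π(7931)/π(508) = 1001/96 ≈ 10.4271;  PNT prediction ≈ 10.8338.

π(508) = 96 and π(7931) = 1001, so π(7931)/π(508) ≈ 10.4271. The PNT-predicted ratio is (7931/ln(7931)) / (508/ln(508)) ≈ 10.8338. The two agree to within a few percent, as expected.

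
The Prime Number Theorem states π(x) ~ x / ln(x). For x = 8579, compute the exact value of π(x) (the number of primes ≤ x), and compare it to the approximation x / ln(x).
π(8579) = 1068;  x/ln(x) ≈ 947.22;  relative error ≈ 11.31%.

Directly count primes up to 8579: π(8579) = 1068. The PNT approximation gives 8579/ln(8579) ≈ 8579/9.05707 ≈ 947.22. Relative error (π(x) − x/ln(x)) / π(x) ≈ 11.31%; the approximation is known to undercount slightly (Li(x) is a better estimate).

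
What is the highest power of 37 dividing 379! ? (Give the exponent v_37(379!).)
v_37(379!) = 10

Legendre's formula: v_p(n!) = Σ_{k ≥ 1} ⌊n / p^k⌋. For p = 37, n = 379, the terms are:
  ⌊379/37^1⌋ = ⌊379/37⌋ = 10
(the next term ⌊379/37^2⌋ = 0, terminating the sum). Summing: v_37(379!) = 10 = 10.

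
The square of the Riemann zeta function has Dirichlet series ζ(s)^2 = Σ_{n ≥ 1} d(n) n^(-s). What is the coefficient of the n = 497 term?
d(497) = 4

ζ(s)^2 = (Σ 1/m^s)(Σ 1/k^s). The coefficient of 1/n^s in the product is the number of ordered pairs (m, k) with mk = n, which equals d(n). For n = 497, divisors are [1, 7, 71, 497], so d(497) = 4.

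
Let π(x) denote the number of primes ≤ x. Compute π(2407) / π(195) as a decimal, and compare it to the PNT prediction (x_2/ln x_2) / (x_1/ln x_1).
π(2407)/π(195) = 357/44 ≈ 8.1136;  PNT prediction ≈ 8.3594.

π(195) = 44 and π(2407) = 357, so π(2407)/π(195) ≈ 8.1136. The PNT-predicted ratio is (2407/ln(2407)) / (195/ln(195)) ≈ 8.3594. The two agree to within a few percent, as expected.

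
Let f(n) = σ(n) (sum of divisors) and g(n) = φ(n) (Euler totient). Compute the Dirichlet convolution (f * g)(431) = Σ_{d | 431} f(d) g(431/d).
(σ * φ)(431) = 862

Divisors of 431: [1, 431]. For each d | 431:
  d = 1: σ(1) · φ(431/1) = 1 · 430 = 430
  d = 431: σ(431) · φ(431/431) = 432 · 1 = 432
Summing: (σ * φ)(431) = 430 + 432 = 862.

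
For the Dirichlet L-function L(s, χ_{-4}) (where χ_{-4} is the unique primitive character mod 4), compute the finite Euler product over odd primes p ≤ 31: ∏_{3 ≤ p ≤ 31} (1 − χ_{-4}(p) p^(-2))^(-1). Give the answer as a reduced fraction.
∏ = 70163108671177093/76623095660544000

The odd primes p ≤ 31 are [3, 5, 7, 11, 13, 17, 19, 23, 29, 31]. For each, χ(p) = 1 if p ≡ 1 mod 4, χ(p) = −1 if p ≡ 3 mod 4. Taking (1 − χ(p)/p^2)^(-1) = p^2/(p^2 − χ(p)): (1 − (-1)/3^2)^(-1) · (1 − (1)/5^2)^(-1) · (1 − (-1)/7^2)^(-1) · (1 − (-1)/11^2)^(-1) · (1 − (1)/13^2)^(-1) · (1 − (1)/17^2)^(-1) · (1 − (-1)/19^2)^(-1) · (1 − (-1)/23^2)^(-1) · (1 − (1)/29^2)^(-1) · (1 − (-1)/31^2)^(-1) = 70163108671177093/76623095660544000.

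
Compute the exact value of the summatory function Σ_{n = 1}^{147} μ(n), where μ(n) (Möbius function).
Σ_{n ≤ 147} μ(n) = 1

Compute μ(n) for each 1 ≤ n ≤ 147: μ(1) = 1, μ(2) = -1, μ(3) = -1, μ(4) = 0, μ(5) = -1, μ(6) = 1, μ(7) = -1, μ(8) = 0, μ(9) = 0, μ(10) = 1, μ(11) = -1, μ(12) = 0, μ(13) = -1, μ(14) = 1, μ(15) = 1, μ(16) = 0, μ(17) = -1, μ(18) = 0, μ(19) = -1, μ(20) = 0, μ(21) = 1, μ(22) = 1, μ(23) = -1, μ(24) = 0, μ(25) = 0, μ(26) = 1, μ(27) = 0, μ(28) = 0, μ(29) = -1, μ(30) = -1, μ(31) = -1, μ(32) = 0, μ(33) = 1, μ(34) = 1, μ(35) = 1, μ(36) = 0, μ(37) = -1, μ(38) = 1, μ(39) = 1, μ(40) = 0, μ(41) = -1, μ(42) = -1, μ(43) = -1, μ(44) = 0, μ(45) = 0, μ(46) = 1, μ(47) = -1, μ(48) = 0, μ(49) = 0, μ(50) = 0, μ(51) = 1, μ(52) = 0, μ(53) = -1, μ(54) = 0, μ(55) = 1, μ(56) = 0, μ(57) = 1, μ(58) = 1, μ(59) = -1, μ(60) = 0, μ(61) = -1, μ(62) = 1, μ(63) = 0, μ(64) = 0, μ(65) = 1, μ(66) = -1, μ(67) = -1, μ(68) = 0, μ(69) = 1, μ(70) = -1, μ(71) = -1, μ(72) = 0, μ(73) = -1, μ(74) = 1, μ(75) = 0, μ(76) = 0, μ(77) = 1, μ(78) = -1, μ(79) = -1, μ(80) = 0, μ(81) = 0, μ(82) = 1, μ(83) = -1, μ(84) = 0, μ(85) = 1, μ(86) = 1, μ(87) = 1, μ(88) = 0, μ(89) = -1, μ(90) = 0, μ(91) = 1, μ(92) = 0, μ(93) = 1, μ(94) = 1, μ(95) = 1, μ(96) = 0, μ(97) = -1, μ(98) = 0, μ(99) = 0, μ(100) = 0, μ(101) = -1, μ(102) = -1, μ(103) = -1, μ(104) = 0, μ(105) = -1, μ(106) = 1, μ(107) = -1, μ(108) = 0, μ(109) = -1, μ(110) = -1, μ(111) = 1, μ(112) = 0, μ(113) = -1, μ(114) = -1, μ(115) = 1, μ(116) = 0, μ(117) = 0, μ(118) = 1, μ(119) = 1, μ(120) = 0, μ(121) = 0, μ(122) = 1, μ(123) = 1, μ(124) = 0, μ(125) = 0, μ(126) = 0, μ(127) = -1, μ(128) = 0, μ(129) = 1, μ(130) = -1, μ(131) = -1, μ(132) = 0, μ(133) = 1, μ(134) = 1, μ(135) = 0, μ(136) = 0, μ(137) = -1, μ(138) = -1, μ(139) = -1, μ(140) = 0, μ(141) = 1, μ(142) = 1, μ(143) = 1, μ(144) = 0, μ(145) = 1, μ(146) = 1, μ(147) = 0. Summing all 147 values: 1. (Mertens function M(x) = Σ_{n ≤ x} μ(n); on average M(x) should be small (PNT ⟺ M(x) = o(x)).)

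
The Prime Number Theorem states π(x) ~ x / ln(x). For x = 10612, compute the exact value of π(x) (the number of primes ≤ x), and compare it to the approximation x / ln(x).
π(10612) = 1294;  x/ln(x) ≈ 1144.80;  relative error ≈ 11.53%.

Directly count primes up to 10612: π(10612) = 1294. The PNT approximation gives 10612/ln(10612) ≈ 10612/9.26974 ≈ 1144.80. Relative error (π(x) − x/ln(x)) / π(x) ≈ 11.53%; the approximation is known to undercount slightly (Li(x) is a better estimate).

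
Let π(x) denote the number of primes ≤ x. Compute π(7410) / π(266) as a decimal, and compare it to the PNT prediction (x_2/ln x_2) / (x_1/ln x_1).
π(7410)/π(266) = 939/56 ≈ 16.7679;  PNT prediction ≈ 17.4557.

π(266) = 56 and π(7410) = 939, so π(7410)/π(266) ≈ 16.7679. The PNT-predicted ratio is (7410/ln(7410)) / (266/ln(266)) ≈ 17.4557. The two agree to within a few percent, as expected.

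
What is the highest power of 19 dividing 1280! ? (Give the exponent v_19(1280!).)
v_19(1280!) = 70

Legendre's formula: v_p(n!) = Σ_{k ≥ 1} ⌊n / p^k⌋. For p = 19, n = 1280, the terms are:
  ⌊1280/19^1⌋ = ⌊1280/19⌋ = 67
  ⌊1280/19^2⌋ = ⌊1280/361⌋ = 3
(the next term ⌊1280/19^3⌋ = 0, terminating the sum). Summing: v_19(1280!) = 67 + 3 = 70.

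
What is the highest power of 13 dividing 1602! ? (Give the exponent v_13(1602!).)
v_13(1602!) = 132

Legendre's formula: v_p(n!) = Σ_{k ≥ 1} ⌊n / p^k⌋. For p = 13, n = 1602, the terms are:
  ⌊1602/13^1⌋ = ⌊1602/13⌋ = 123
  ⌊1602/13^2⌋ = ⌊1602/169⌋ = 9
(the next term ⌊1602/13^3⌋ = 0, terminating the sum). Summing: v_13(1602!) = 123 + 9 = 132.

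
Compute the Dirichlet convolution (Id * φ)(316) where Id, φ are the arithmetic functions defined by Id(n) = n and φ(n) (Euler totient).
(Id * φ)(316) = 1256

Divisors of 316: [1, 2, 4, 79, 158, 316]. For each d | 316:
  d = 1: Id(1) · φ(316/1) = 1 · 156 = 156
  d = 2: Id(2) · φ(316/2) = 2 · 78 = 156
  d = 4: Id(4) · φ(316/4) = 4 · 78 = 312
  d = 79: Id(79) · φ(316/79) = 79 · 2 = 158
  d = 158: Id(158) · φ(316/158) = 158 · 1 = 158
  d = 316: Id(316) · φ(316/316) = 316 · 1 = 316
Summing: (Id * φ)(316) = 156 + 156 + 312 + 158 + 158 + 316 = 1256.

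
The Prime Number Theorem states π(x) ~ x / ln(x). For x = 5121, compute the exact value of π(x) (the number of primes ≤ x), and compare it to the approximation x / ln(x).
π(5121) = 685;  x/ln(x) ≈ 599.57;  relative error ≈ 12.47%.

Directly count primes up to 5121: π(5121) = 685. The PNT approximation gives 5121/ln(5121) ≈ 5121/8.54111 ≈ 599.57. Relative error (π(x) − x/ln(x)) / π(x) ≈ 12.47%; the approximation is known to undercount slightly (Li(x) is a better estimate).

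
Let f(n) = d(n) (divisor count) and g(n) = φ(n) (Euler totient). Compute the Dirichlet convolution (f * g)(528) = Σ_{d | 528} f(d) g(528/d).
(d * φ)(528) = 1488

Divisors of 528: [1, 2, 3, 4, 6, 8, 11, 12, 16, 22, 24, 33, 44, 48, 66, 88, 132, 176, 264, 528]. For each d | 528:
  d = 1: d(1) · φ(528/1) = 1 · 160 = 160
  d = 2: d(2) · φ(528/2) = 2 · 80 = 160
  d = 3: d(3) · φ(528/3) = 2 · 80 = 160
  d = 4: d(4) · φ(528/4) = 3 · 40 = 120
  d = 6: d(6) · φ(528/6) = 4 · 40 = 160
  d = 8: d(8) · φ(528/8) = 4 · 20 = 80
  d = 11: d(11) · φ(528/11) = 2 · 16 = 32
  d = 12: d(12) · φ(528/12) = 6 · 20 = 120
  d = 16: d(16) · φ(528/16) = 5 · 20 = 100
  d = 22: d(22) · φ(528/22) = 4 · 8 = 32
  d = 24: d(24) · φ(528/24) = 8 · 10 = 80
  d = 33: d(33) · φ(528/33) = 4 · 8 = 32
  d = 44: d(44) · φ(528/44) = 6 · 4 = 24
  d = 48: d(48) · φ(528/48) = 10 · 10 = 100
  d = 66: d(66) · φ(528/66) = 8 · 4 = 32
  d = 88: d(88) · φ(528/88) = 8 · 2 = 16
  d = 132: d(132) · φ(528/132) = 12 · 2 = 24
  d = 176: d(176) · φ(528/176) = 10 · 2 = 20
  d = 264: d(264) · φ(528/264) = 16 · 1 = 16
  d = 528: d(528) · φ(528/528) = 20 · 1 = 20
Summing: (d * φ)(528) = 160 + 160 + 160 + 120 + 160 + 80 + 32 + 120 + 100 + 32 + 80 + 32 + 24 + 100 + 32 + 16 + 24 + 20 + 16 + 20 = 1488.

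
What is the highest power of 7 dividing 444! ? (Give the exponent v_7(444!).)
v_7(444!) = 73

Legendre's formula: v_p(n!) = Σ_{k ≥ 1} ⌊n / p^k⌋. For p = 7, n = 444, the terms are:
  ⌊444/7^1⌋ = ⌊444/7⌋ = 63
  ⌊444/7^2⌋ = ⌊444/49⌋ = 9
  ⌊444/7^3⌋ = ⌊444/343⌋ = 1
(the next term ⌊444/7^4⌋ = 0, terminating the sum). Summing: v_7(444!) = 63 + 9 + 1 = 73.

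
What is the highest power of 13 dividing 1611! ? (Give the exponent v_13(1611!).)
v_13(1611!) = 132

Legendre's formula: v_p(n!) = Σ_{k ≥ 1} ⌊n / p^k⌋. For p = 13, n = 1611, the terms are:
  ⌊1611/13^1⌋ = ⌊1611/13⌋ = 123
  ⌊1611/13^2⌋ = ⌊1611/169⌋ = 9
(the next term ⌊1611/13^3⌋ = 0, terminating the sum). Summing: v_13(1611!) = 123 + 9 = 132.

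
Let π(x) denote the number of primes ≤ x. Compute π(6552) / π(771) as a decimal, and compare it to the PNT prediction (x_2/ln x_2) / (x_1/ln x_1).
π(6552)/π(771) = 846/136 ≈ 6.2206;  PNT prediction ≈ 6.4287.

π(771) = 136 and π(6552) = 846, so π(6552)/π(771) ≈ 6.2206. The PNT-predicted ratio is (6552/ln(6552)) / (771/ln(771)) ≈ 6.4287. The two agree to within a few percent, as expected.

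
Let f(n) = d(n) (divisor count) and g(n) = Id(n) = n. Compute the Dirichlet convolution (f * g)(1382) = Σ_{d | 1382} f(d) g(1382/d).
(d * Id)(1382) = 2772

Divisors of 1382: [1, 2, 691, 1382]. For each d | 1382:
  d = 1: d(1) · Id(1382/1) = 1 · 1382 = 1382
  d = 2: d(2) · Id(1382/2) = 2 · 691 = 1382
  d = 691: d(691) · Id(1382/691) = 2 · 2 = 4
  d = 1382: d(1382) · Id(1382/1382) = 4 · 1 = 4
Summing: (d * Id)(1382) = 1382 + 1382 + 4 + 4 = 2772.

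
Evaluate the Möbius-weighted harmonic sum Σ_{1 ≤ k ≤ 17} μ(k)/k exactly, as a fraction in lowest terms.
Σ μ(k)/k = 163/85085

Values of μ(k) for 1 ≤ k ≤ 17: μ(1) = 1, μ(2) = -1, μ(3) = -1, μ(5) = -1, μ(6) = 1, μ(7) = -1, μ(10) = 1, μ(11) = -1, μ(13) = -1, μ(14) = 1, μ(15) = 1, μ(17) = -1, with μ = 0 on non-squarefree integers. Summing μ(k)/k for k where μ(k) ≠ 0 gives 163/85085 ≈ 0.0019. (PNT ⟺ this sum → 0 as n → ∞.)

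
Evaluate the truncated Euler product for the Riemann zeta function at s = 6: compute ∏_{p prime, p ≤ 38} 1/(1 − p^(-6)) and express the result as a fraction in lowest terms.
∏ = 2571922726855099316399649303649342571118604998275/2528078112959041874006989121312570427443559530496

The primes p ≤ 38 are [2, 3, 5, 7, 11, 13, 17, 19, 23, 29, 31, 37]. For each prime, (1 − 1/p^6)^(-1) = p^6 / (p^6 − 1). The product is (1 − 1/2^6)^(-1), (1 − 1/3^6)^(-1), (1 − 1/5^6)^(-1), (1 − 1/7^6)^(-1), (1 − 1/11^6)^(-1), (1 − 1/13^6)^(-1), (1 − 1/17^6)^(-1), (1 − 1/19^6)^(-1), (1 − 1/23^6)^(-1), (1 − 1/29^6)^(-1), (1 − 1/31^6)^(-1), (1 − 1/37^6)^(-1) = ∏ p^6 / (p^6 − 1) = 2571922726855099316399649303649342571118604998275/2528078112959041874006989121312570427443559530496.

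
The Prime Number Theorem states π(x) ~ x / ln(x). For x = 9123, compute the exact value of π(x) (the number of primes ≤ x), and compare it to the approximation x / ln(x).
π(9123) = 1130;  x/ln(x) ≈ 1000.49;  relative error ≈ 11.46%.

Directly count primes up to 9123: π(9123) = 1130. The PNT approximation gives 9123/ln(9123) ≈ 9123/9.11855 ≈ 1000.49. Relative error (π(x) − x/ln(x)) / π(x) ≈ 11.46%; the approximation is known to undercount slightly (Li(x) is a better estimate).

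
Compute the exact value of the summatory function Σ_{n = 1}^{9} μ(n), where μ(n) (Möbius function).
Σ_{n ≤ 9} μ(n) = -2

Compute μ(n) for each 1 ≤ n ≤ 9: μ(1) = 1, μ(2) = -1, μ(3) = -1, μ(4) = 0, μ(5) = -1, μ(6) = 1, μ(7) = -1, μ(8) = 0, μ(9) = 0. Summing all 9 values: -2. (Mertens function M(x) = Σ_{n ≤ x} μ(n); on average M(x) should be small (PNT ⟺ M(x) = o(x)).)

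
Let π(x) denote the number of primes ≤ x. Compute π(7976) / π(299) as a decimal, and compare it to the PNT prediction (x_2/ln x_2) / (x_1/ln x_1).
π(7976)/π(299) = 1006/62 ≈ 16.2258;  PNT prediction ≈ 16.9256.

π(299) = 62 and π(7976) = 1006, so π(7976)/π(299) ≈ 16.2258. The PNT-predicted ratio is (7976/ln(7976)) / (299/ln(299)) ≈ 16.9256. The two agree to within a few percent, as expected.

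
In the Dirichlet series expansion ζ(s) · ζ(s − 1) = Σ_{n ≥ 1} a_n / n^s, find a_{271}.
σ(271) = 272

In the product (Σ m^0/m^s)(Σ k / k^s) = Σ (Σ_{d | n} d) / n^s, the coefficient of 1/n^s is σ(n) = Σ_{d | n} d. For n = 271, divisors are [1, 271]; summing: σ(271) = 272.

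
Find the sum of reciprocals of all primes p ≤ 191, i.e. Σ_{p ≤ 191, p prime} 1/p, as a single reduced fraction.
Σ 1/p = 1993491118321872720749042237885450777194444627325999952379378899379116158063/1030893141925860008499560888835674370998623848299590975192766715520279329390

π(191) = 43, so the primes ≤ 191 are [2, 3, 5, 7, 11, 13, 17, 19, 23, 29, 31, 37, 41, 43, 47, 53, 59, 61, 67, 71, 73, 79, 83, 89, 97, 101, 103, 107, 109, 113, 127, 131, 137, 139, 149, 151, 157, 163, 167, 173, 179, 181, 191]. Summing 1/p over these primes: 1993491118321872720749042237885450777194444627325999952379378899379116158063/1030893141925860008499560888835674370998623848299590975192766715520279329390 ≈ 1.9338. Mertens estimate ln ln(191) + 0.2615 ≈ 1.9202.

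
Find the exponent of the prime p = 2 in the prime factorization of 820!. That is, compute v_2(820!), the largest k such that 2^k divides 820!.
v_2(820!) = 815

Legendre's formula: v_p(n!) = Σ_{k ≥ 1} ⌊n / p^k⌋. For p = 2, n = 820, the terms are:
  ⌊820/2^1⌋ = ⌊820/2⌋ = 410
  ⌊820/2^2⌋ = ⌊820/4⌋ = 205
  ⌊820/2^3⌋ = ⌊820/8⌋ = 102
  ⌊820/2^4⌋ = ⌊820/16⌋ = 51
  ⌊820/2^5⌋ = ⌊820/32⌋ = 25
  ⌊820/2^6⌋ = ⌊820/64⌋ = 12
  ⌊820/2^7⌋ = ⌊820/128⌋ = 6
  ⌊820/2^8⌋ = ⌊820/256⌋ = 3
  ⌊820/2^9⌋ = ⌊820/512⌋ = 1
(the next term ⌊820/2^10⌋ = 0, terminating the sum). Summing: v_2(820!) = 410 + 205 + 102 + 51 + 25 + 12 + 6 + 3 + 1 = 815.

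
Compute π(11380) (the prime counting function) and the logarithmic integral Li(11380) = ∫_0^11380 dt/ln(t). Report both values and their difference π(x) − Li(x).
π(11380) = 1373;  Li(11380) ≈ 1394.90;  π(x) − Li(x) ≈ -21.90.

Direct count of primes ≤ 11380 gives π(11380) = 1373. Numerical evaluation of the logarithmic integral gives Li(11380) ≈ 1394.90. The difference π(x) − Li(x) ≈ -21.90 is typically negative for small/moderate x (Li(x) overestimates), though Littlewood's theorem shows this sign changes infinitely often.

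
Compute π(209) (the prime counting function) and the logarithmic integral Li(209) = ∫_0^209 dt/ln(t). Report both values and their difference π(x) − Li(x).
π(209) = 46;  Li(209) ≈ 51.88;  π(x) − Li(x) ≈ -5.88.

Direct count of primes ≤ 209 gives π(209) = 46. Numerical evaluation of the logarithmic integral gives Li(209) ≈ 51.88. The difference π(x) − Li(x) ≈ -5.88 is typically negative for small/moderate x (Li(x) overestimates), though Littlewood's theorem shows this sign changes infinitely often.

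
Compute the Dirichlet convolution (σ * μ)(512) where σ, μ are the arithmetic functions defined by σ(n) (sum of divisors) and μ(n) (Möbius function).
(σ * μ)(512) = 512

Divisors of 512: [1, 2, 4, 8, 16, 32, 64, 128, 256, 512]. For each d | 512:
  d = 1: σ(1) · μ(512/1) = 1 · 0 = 0
  d = 2: σ(2) · μ(512/2) = 3 · 0 = 0
  d = 4: σ(4) · μ(512/4) = 7 · 0 = 0
  d = 8: σ(8) · μ(512/8) = 15 · 0 = 0
  d = 16: σ(16) · μ(512/16) = 31 · 0 = 0
  d = 32: σ(32) · μ(512/32) = 63 · 0 = 0
  d = 64: σ(64) · μ(512/64) = 127 · 0 = 0
  d = 128: σ(128) · μ(512/128) = 255 · 0 = 0
  d = 256: σ(256) · μ(512/256) = 511 · -1 = -511
  d = 512: σ(512) · μ(512/512) = 1023 · 1 = 1023
Summing: (σ * μ)(512) = 0 + 0 + 0 + 0 + 0 + 0 + 0 + 0 + -511 + 1023 = 512.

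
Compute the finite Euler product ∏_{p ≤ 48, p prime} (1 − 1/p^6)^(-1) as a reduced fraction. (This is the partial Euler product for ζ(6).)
∏ = 739922824862544451640166694180680765476614483998462834502498139791315/727309058868145310276350820375862045292293308126790710400267935809536

The primes p ≤ 48 are [2, 3, 5, 7, 11, 13, 17, 19, 23, 29, 31, 37, 41, 43, 47]. For each prime, (1 − 1/p^6)^(-1) = p^6 / (p^6 − 1). The product is (1 − 1/2^6)^(-1), (1 − 1/3^6)^(-1), (1 − 1/5^6)^(-1), (1 − 1/7^6)^(-1), (1 − 1/11^6)^(-1), (1 − 1/13^6)^(-1), (1 − 1/17^6)^(-1), (1 − 1/19^6)^(-1), (1 − 1/23^6)^(-1), (1 − 1/29^6)^(-1), (1 − 1/31^6)^(-1), (1 − 1/37^6)^(-1), (1 − 1/41^6)^(-1), (1 − 1/43^6)^(-1), (1 − 1/47^6)^(-1) = ∏ p^6 / (p^6 − 1) = 739922824862544451640166694180680765476614483998462834502498139791315/727309058868145310276350820375862045292293308126790710400267935809536.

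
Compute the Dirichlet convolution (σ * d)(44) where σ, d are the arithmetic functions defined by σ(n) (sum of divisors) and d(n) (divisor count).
(σ * d)(44) = 224

Divisors of 44: [1, 2, 4, 11, 22, 44]. For each d | 44:
  d = 1: σ(1) · d(44/1) = 1 · 6 = 6
  d = 2: σ(2) · d(44/2) = 3 · 4 = 12
  d = 4: σ(4) · d(44/4) = 7 · 2 = 14
  d = 11: σ(11) · d(44/11) = 12 · 3 = 36
  d = 22: σ(22) · d(44/22) = 36 · 2 = 72
  d = 44: σ(44) · d(44/44) = 84 · 1 = 84
Summing: (σ * d)(44) = 6 + 12 + 14 + 36 + 72 + 84 = 224.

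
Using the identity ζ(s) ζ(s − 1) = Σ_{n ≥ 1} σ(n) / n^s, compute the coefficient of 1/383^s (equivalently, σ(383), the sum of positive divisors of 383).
σ(383) = 384

In the product (Σ m^0/m^s)(Σ k / k^s) = Σ (Σ_{d | n} d) / n^s, the coefficient of 1/n^s is σ(n) = Σ_{d | n} d. For n = 383, divisors are [1, 383]; summing: σ(383) = 384.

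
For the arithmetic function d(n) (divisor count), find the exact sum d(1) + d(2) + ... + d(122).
Σ_{n ≤ 122} d(n) = 609

Compute d(n) for each 1 ≤ n ≤ 122: d(1) = 1, d(2) = 2, d(3) = 2, d(4) = 3, d(5) = 2, d(6) = 4, d(7) = 2, d(8) = 4, d(9) = 3, d(10) = 4, d(11) = 2, d(12) = 6, d(13) = 2, d(14) = 4, d(15) = 4, d(16) = 5, d(17) = 2, d(18) = 6, d(19) = 2, d(20) = 6, d(21) = 4, d(22) = 4, d(23) = 2, d(24) = 8, d(25) = 3, d(26) = 4, d(27) = 4, d(28) = 6, d(29) = 2, d(30) = 8, d(31) = 2, d(32) = 6, d(33) = 4, d(34) = 4, d(35) = 4, d(36) = 9, d(37) = 2, d(38) = 4, d(39) = 4, d(40) = 8, d(41) = 2, d(42) = 8, d(43) = 2, d(44) = 6, d(45) = 6, d(46) = 4, d(47) = 2, d(48) = 10, d(49) = 3, d(50) = 6, d(51) = 4, d(52) = 6, d(53) = 2, d(54) = 8, d(55) = 4, d(56) = 8, d(57) = 4, d(58) = 4, d(59) = 2, d(60) = 12, d(61) = 2, d(62) = 4, d(63) = 6, d(64) = 7, d(65) = 4, d(66) = 8, d(67) = 2, d(68) = 6, d(69) = 4, d(70) = 8, d(71) = 2, d(72) = 12, d(73) = 2, d(74) = 4, d(75) = 6, d(76) = 6, d(77) = 4, d(78) = 8, d(79) = 2, d(80) = 10, d(81) = 5, d(82) = 4, d(83) = 2, d(84) = 12, d(85) = 4, d(86) = 4, d(87) = 4, d(88) = 8, d(89) = 2, d(90) = 12, d(91) = 4, d(92) = 6, d(93) = 4, d(94) = 4, d(95) = 4, d(96) = 12, d(97) = 2, d(98) = 6, d(99) = 6, d(100) = 9, d(101) = 2, d(102) = 8, d(103) = 2, d(104) = 8, d(105) = 8, d(106) = 4, d(107) = 2, d(108) = 12, d(109) = 2, d(110) = 8, d(111) = 4, d(112) = 10, d(113) = 2, d(114) = 8, d(115) = 4, d(116) = 6, d(117) = 6, d(118) = 4, d(119) = 4, d(120) = 16, d(121) = 3, d(122) = 4. Summing all 122 values: 609. (Dirichlet's divisor formula: Σ_{n ≤ x} d(n) = x ln(x) + (2γ − 1) x + O(√x). For x = 122, the asymptotic estimate is ≈ 604.93.)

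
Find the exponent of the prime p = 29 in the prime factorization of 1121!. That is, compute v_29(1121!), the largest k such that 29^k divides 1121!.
v_29(1121!) = 39

Legendre's formula: v_p(n!) = Σ_{k ≥ 1} ⌊n / p^k⌋. For p = 29, n = 1121, the terms are:
  ⌊1121/29^1⌋ = ⌊1121/29⌋ = 38
  ⌊1121/29^2⌋ = ⌊1121/841⌋ = 1
(the next term ⌊1121/29^3⌋ = 0, terminating the sum). Summing: v_29(1121!) = 38 + 1 = 39.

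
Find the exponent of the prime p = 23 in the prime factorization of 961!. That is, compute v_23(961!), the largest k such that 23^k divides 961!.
v_23(961!) = 42

Legendre's formula: v_p(n!) = Σ_{k ≥ 1} ⌊n / p^k⌋. For p = 23, n = 961, the terms are:
  ⌊961/23^1⌋ = ⌊961/23⌋ = 41
  ⌊961/23^2⌋ = ⌊961/529⌋ = 1
(the next term ⌊961/23^3⌋ = 0, terminating the sum). Summing: v_23(961!) = 41 + 1 = 42.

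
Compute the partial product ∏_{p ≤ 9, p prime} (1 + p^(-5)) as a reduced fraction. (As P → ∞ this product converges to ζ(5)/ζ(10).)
∏ = 1468981382/1418090625

The primes p ≤ 9 are [2, 3, 5, 7]. For each, (1 + 1/p^5) = (p^5 + 1)/p^5. Multiplying these fractions over p ∈ [2, 3, 5, 7] gives 1468981382/1418090625. (In the limit P → ∞ this tends to ζ(5)/ζ(10).)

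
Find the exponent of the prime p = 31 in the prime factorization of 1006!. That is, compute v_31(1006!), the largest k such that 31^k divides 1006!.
v_31(1006!) = 33

Legendre's formula: v_p(n!) = Σ_{k ≥ 1} ⌊n / p^k⌋. For p = 31, n = 1006, the terms are:
  ⌊1006/31^1⌋ = ⌊1006/31⌋ = 32
  ⌊1006/31^2⌋ = ⌊1006/961⌋ = 1
(the next term ⌊1006/31^3⌋ = 0, terminating the sum). Summing: v_31(1006!) = 32 + 1 = 33.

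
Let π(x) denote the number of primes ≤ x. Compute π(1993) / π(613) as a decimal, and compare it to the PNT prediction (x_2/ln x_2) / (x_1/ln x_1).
π(1993)/π(613) = 301/112 ≈ 2.6875;  PNT prediction ≈ 2.7467.

π(613) = 112 and π(1993) = 301, so π(1993)/π(613) ≈ 2.6875. The PNT-predicted ratio is (1993/ln(1993)) / (613/ln(613)) ≈ 2.7467. The two agree to within a few percent, as expected.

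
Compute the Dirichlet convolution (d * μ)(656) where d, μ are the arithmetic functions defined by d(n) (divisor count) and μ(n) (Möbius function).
(d * μ)(656) = 1

Divisors of 656: [1, 2, 4, 8, 16, 41, 82, 164, 328, 656]. For each d | 656:
  d = 1: d(1) · μ(656/1) = 1 · 0 = 0
  d = 2: d(2) · μ(656/2) = 2 · 0 = 0
  d = 4: d(4) · μ(656/4) = 3 · 0 = 0
  d = 8: d(8) · μ(656/8) = 4 · 1 = 4
  d = 16: d(16) · μ(656/16) = 5 · -1 = -5
  d = 41: d(41) · μ(656/41) = 2 · 0 = 0
  d = 82: d(82) · μ(656/82) = 4 · 0 = 0
  d = 164: d(164) · μ(656/164) = 6 · 0 = 0
  d = 328: d(328) · μ(656/328) = 8 · -1 = -8
  d = 656: d(656) · μ(656/656) = 10 · 1 = 10
Summing: (d * μ)(656) = 0 + 0 + 0 + 4 + -5 + 0 + 0 + 0 + -8 + 10 = 1.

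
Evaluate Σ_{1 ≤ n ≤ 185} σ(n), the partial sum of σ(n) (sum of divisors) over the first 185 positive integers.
Σ_{n ≤ 185} σ(n) = 28174

Compute σ(n) for each 1 ≤ n ≤ 185: σ(1) = 1, σ(2) = 3, σ(3) = 4, σ(4) = 7, σ(5) = 6, σ(6) = 12, σ(7) = 8, σ(8) = 15, σ(9) = 13, σ(10) = 18, σ(11) = 12, σ(12) = 28, σ(13) = 14, σ(14) = 24, σ(15) = 24, σ(16) = 31, σ(17) = 18, σ(18) = 39, σ(19) = 20, σ(20) = 42, σ(21) = 32, σ(22) = 36, σ(23) = 24, σ(24) = 60, σ(25) = 31, σ(26) = 42, σ(27) = 40, σ(28) = 56, σ(29) = 30, σ(30) = 72, σ(31) = 32, σ(32) = 63, σ(33) = 48, σ(34) = 54, σ(35) = 48, σ(36) = 91, σ(37) = 38, σ(38) = 60, σ(39) = 56, σ(40) = 90, σ(41) = 42, σ(42) = 96, σ(43) = 44, σ(44) = 84, σ(45) = 78, σ(46) = 72, σ(47) = 48, σ(48) = 124, σ(49) = 57, σ(50) = 93, σ(51) = 72, σ(52) = 98, σ(53) = 54, σ(54) = 120, σ(55) = 72, σ(56) = 120, σ(57) = 80, σ(58) = 90, σ(59) = 60, σ(60) = 168, σ(61) = 62, σ(62) = 96, σ(63) = 104, σ(64) = 127, σ(65) = 84, σ(66) = 144, σ(67) = 68, σ(68) = 126, σ(69) = 96, σ(70) = 144, σ(71) = 72, σ(72) = 195, σ(73) = 74, σ(74) = 114, σ(75) = 124, σ(76) = 140, σ(77) = 96, σ(78) = 168, σ(79) = 80, σ(80) = 186, σ(81) = 121, σ(82) = 126, σ(83) = 84, σ(84) = 224, σ(85) = 108, σ(86) = 132, σ(87) = 120, σ(88) = 180, σ(89) = 90, σ(90) = 234, σ(91) = 112, σ(92) = 168, σ(93) = 128, σ(94) = 144, σ(95) = 120, σ(96) = 252, σ(97) = 98, σ(98) = 171, σ(99) = 156, σ(100) = 217, σ(101) = 102, σ(102) = 216, σ(103) = 104, σ(104) = 210, σ(105) = 192, σ(106) = 162, σ(107) = 108, σ(108) = 280, σ(109) = 110, σ(110) = 216, σ(111) = 152, σ(112) = 248, σ(113) = 114, σ(114) = 240, σ(115) = 144, σ(116) = 210, σ(117) = 182, σ(118) = 180, σ(119) = 144, σ(120) = 360, σ(121) = 133, σ(122) = 186, σ(123) = 168, σ(124) = 224, σ(125) = 156, σ(126) = 312, σ(127) = 128, σ(128) = 255, σ(129) = 176, σ(130) = 252, σ(131) = 132, σ(132) = 336, σ(133) = 160, σ(134) = 204, σ(135) = 240, σ(136) = 270, σ(137) = 138, σ(138) = 288, σ(139) = 140, σ(140) = 336, σ(141) = 192, σ(142) = 216, σ(143) = 168, σ(144) = 403, σ(145) = 180, σ(146) = 222, σ(147) = 228, σ(148) = 266, σ(149) = 150, σ(150) = 372, σ(151) = 152, σ(152) = 300, σ(153) = 234, σ(154) = 288, σ(155) = 192, σ(156) = 392, σ(157) = 158, σ(158) = 240, σ(159) = 216, σ(160) = 378, σ(161) = 192, σ(162) = 363, σ(163) = 164, σ(164) = 294, σ(165) = 288, σ(166) = 252, σ(167) = 168, σ(168) = 480, σ(169) = 183, σ(170) = 324, σ(171) = 260, σ(172) = 308, σ(173) = 174, σ(174) = 360, σ(175) = 248, σ(176) = 372, σ(177) = 240, σ(178) = 270, σ(179) = 180, σ(180) = 546, σ(181) = 182, σ(182) = 336, σ(183) = 248, σ(184) = 360, σ(185) = 228. Summing all 185 values: 28174. (Average order: Σ_{n ≤ x} σ(n) ~ (π²/12) x². For x = 185, (π²/12)·185² ≈ 28148.93.)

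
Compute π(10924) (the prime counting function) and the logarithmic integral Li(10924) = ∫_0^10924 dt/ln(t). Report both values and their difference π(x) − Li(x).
π(10924) = 1327;  Li(10924) ≈ 1345.97;  π(x) − Li(x) ≈ -18.97.

Direct count of primes ≤ 10924 gives π(10924) = 1327. Numerical evaluation of the logarithmic integral gives Li(10924) ≈ 1345.97. The difference π(x) − Li(x) ≈ -18.97 is typically negative for small/moderate x (Li(x) overestimates), though Littlewood's theorem shows this sign changes infinitely often.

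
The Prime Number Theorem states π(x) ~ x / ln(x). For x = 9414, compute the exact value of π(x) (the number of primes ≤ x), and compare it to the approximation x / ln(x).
π(9414) = 1164;  x/ln(x) ≈ 1028.86;  relative error ≈ 11.61%.

Directly count primes up to 9414: π(9414) = 1164. The PNT approximation gives 9414/ln(9414) ≈ 9414/9.14995 ≈ 1028.86. Relative error (π(x) − x/ln(x)) / π(x) ≈ 11.61%; the approximation is known to undercount slightly (Li(x) is a better estimate).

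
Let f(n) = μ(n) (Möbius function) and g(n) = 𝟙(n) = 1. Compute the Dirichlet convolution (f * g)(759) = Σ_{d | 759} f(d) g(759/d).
(μ * 𝟙)(759) = 0

Divisors of 759: [1, 3, 11, 23, 33, 69, 253, 759]. For each d | 759:
  d = 1: μ(1) · 𝟙(759/1) = 1 · 1 = 1
  d = 3: μ(3) · 𝟙(759/3) = -1 · 1 = -1
  d = 11: μ(11) · 𝟙(759/11) = -1 · 1 = -1
  d = 23: μ(23) · 𝟙(759/23) = -1 · 1 = -1
  d = 33: μ(33) · 𝟙(759/33) = 1 · 1 = 1
  d = 69: μ(69) · 𝟙(759/69) = 1 · 1 = 1
  d = 253: μ(253) · 𝟙(759/253) = 1 · 1 = 1
  d = 759: μ(759) · 𝟙(759/759) = -1 · 1 = -1
Summing: (μ * 𝟙)(759) = 1 + -1 + -1 + -1 + 1 + 1 + 1 + -1 = 0.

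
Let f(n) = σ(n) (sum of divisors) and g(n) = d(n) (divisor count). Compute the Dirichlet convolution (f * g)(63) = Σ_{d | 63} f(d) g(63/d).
(σ * d)(63) = 240

Divisors of 63: [1, 3, 7, 9, 21, 63]. For each d | 63:
  d = 1: σ(1) · d(63/1) = 1 · 6 = 6
  d = 3: σ(3) · d(63/3) = 4 · 4 = 16
  d = 7: σ(7) · d(63/7) = 8 · 3 = 24
  d = 9: σ(9) · d(63/9) = 13 · 2 = 26
  d = 21: σ(21) · d(63/21) = 32 · 2 = 64
  d = 63: σ(63) · d(63/63) = 104 · 1 = 104
Summing: (σ * d)(63) = 6 + 16 + 24 + 26 + 64 + 104 = 240.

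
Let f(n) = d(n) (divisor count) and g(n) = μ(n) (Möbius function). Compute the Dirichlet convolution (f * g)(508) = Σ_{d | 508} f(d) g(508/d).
(d * μ)(508) = 1

Divisors of 508: [1, 2, 4, 127, 254, 508]. For each d | 508:
  d = 1: d(1) · μ(508/1) = 1 · 0 = 0
  d = 2: d(2) · μ(508/2) = 2 · 1 = 2
  d = 4: d(4) · μ(508/4) = 3 · -1 = -3
  d = 127: d(127) · μ(508/127) = 2 · 0 = 0
  d = 254: d(254) · μ(508/254) = 4 · -1 = -4
  d = 508: d(508) · μ(508/508) = 6 · 1 = 6
Summing: (d * μ)(508) = 0 + 2 + -3 + 0 + -4 + 6 = 1.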